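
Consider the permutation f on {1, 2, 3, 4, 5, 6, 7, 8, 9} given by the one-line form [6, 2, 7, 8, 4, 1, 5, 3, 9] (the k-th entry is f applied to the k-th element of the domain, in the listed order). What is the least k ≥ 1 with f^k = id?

Decomposing into disjoint cycles gives cycle lengths 5, 2, 1, 1.
Since disjoint cycles commute, ord(f) = lcm(5, 2) = 10.

10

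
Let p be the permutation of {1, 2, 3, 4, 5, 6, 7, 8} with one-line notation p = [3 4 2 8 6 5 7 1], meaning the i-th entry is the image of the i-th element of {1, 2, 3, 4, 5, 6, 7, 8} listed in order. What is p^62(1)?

2

Tracing 1 → 3 → … returns to 1 after 5 steps, so 1 lies in a 5-cycle (1 3 2 4 8).
Since the cycle has length 5, p^62 acts on it the same as p^2 (62 mod 5 = 2).
Stepping 2 places around the cycle: 1 → 3 → 2.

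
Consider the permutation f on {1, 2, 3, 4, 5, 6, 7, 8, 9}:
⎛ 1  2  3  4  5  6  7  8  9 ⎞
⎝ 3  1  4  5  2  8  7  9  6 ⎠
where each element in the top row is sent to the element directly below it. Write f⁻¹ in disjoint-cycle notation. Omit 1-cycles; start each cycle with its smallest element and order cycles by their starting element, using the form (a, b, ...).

(1, 2, 5, 4, 3)(6, 9, 8)

The cycle decomposition of f is (1, 3, 4, 5, 2)(6, 8, 9).
Reversing each cycle (and rotating so the smallest element leads) gives f⁻¹ = (1, 2, 5, 4, 3)(6, 9, 8).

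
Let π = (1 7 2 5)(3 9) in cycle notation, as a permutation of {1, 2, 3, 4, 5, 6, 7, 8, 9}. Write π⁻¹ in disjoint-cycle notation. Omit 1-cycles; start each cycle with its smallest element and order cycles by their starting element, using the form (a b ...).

If π sends a → b within a cycle, π⁻¹ sends b → a; equivalently, reverse each cycle.
Reversing each cycle of π and rotating so the smallest element leads gives (1 5 2 7)(3 9).

(1 5 2 7)(3 9)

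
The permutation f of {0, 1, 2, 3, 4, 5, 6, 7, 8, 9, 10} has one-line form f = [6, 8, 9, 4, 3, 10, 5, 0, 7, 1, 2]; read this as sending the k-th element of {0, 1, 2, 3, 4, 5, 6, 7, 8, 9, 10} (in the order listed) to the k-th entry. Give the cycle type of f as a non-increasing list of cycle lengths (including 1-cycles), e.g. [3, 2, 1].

[9, 2]

The disjoint cycles are (0, 6, 5, 10, 2, 9, 1, 8, 7)(3, 4), with lengths 9, 2 in non-increasing order.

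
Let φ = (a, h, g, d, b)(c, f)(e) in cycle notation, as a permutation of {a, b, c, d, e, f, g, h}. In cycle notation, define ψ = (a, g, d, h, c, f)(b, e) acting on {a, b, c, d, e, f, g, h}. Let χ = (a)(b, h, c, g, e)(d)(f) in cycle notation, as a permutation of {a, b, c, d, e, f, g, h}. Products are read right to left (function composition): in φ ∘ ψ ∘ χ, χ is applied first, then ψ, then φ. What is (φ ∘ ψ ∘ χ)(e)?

e

(φ ∘ ψ ∘ χ)(e) = φ(ψ(χ(e))). χ(e) = b, then ψ(b) = e, then φ(e) = e, so the result is e.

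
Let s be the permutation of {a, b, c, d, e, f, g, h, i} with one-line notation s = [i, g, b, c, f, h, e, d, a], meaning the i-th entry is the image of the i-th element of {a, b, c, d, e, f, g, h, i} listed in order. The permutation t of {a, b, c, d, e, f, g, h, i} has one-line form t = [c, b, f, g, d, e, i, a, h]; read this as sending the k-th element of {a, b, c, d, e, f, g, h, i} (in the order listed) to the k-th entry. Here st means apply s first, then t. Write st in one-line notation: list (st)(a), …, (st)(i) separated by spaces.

h i b f e a d g c

(st)(x) = t(s(x)). Computing each image: t(s(a)) = t(i) = h, t(s(b)) = t(g) = i, t(s(c)) = t(b) = b, t(s(d)) = t(c) = f, t(s(e)) = t(f) = e, t(s(f)) = t(h) = a, t(s(g)) = t(e) = d, t(s(h)) = t(d) = g, t(s(i)) = t(a) = c.
Hence st = [h i b f e a d g c].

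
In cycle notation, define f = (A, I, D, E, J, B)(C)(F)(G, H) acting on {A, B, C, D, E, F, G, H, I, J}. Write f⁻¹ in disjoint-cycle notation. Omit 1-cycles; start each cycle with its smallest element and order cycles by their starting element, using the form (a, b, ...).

(A, B, J, E, D, I)(G, H)

If f sends a → b within a cycle, f⁻¹ sends b → a; equivalently, reverse each cycle.
After reversing and putting each cycle's least element first, f⁻¹ = (A, B, J, E, D, I)(G, H).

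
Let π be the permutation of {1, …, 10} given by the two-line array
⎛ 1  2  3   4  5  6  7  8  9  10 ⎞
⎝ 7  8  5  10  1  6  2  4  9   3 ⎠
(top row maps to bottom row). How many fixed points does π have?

The fixed points (elements with π(x) = x) are {6, 9}, so there are 2.

2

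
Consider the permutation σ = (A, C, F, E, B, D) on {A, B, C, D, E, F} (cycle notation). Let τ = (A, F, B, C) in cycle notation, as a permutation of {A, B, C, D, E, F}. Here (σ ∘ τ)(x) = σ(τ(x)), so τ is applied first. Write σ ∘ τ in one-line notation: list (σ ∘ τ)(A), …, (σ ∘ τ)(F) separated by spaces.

E F C A B D

(σ ∘ τ)(x) = σ(τ(x)). Computing each image: σ(τ(A)) = σ(F) = E, σ(τ(B)) = σ(C) = F, σ(τ(C)) = σ(A) = C, σ(τ(D)) = σ(D) = A, σ(τ(E)) = σ(E) = B, σ(τ(F)) = σ(B) = D.
Hence σ ∘ τ = [E F C A B D].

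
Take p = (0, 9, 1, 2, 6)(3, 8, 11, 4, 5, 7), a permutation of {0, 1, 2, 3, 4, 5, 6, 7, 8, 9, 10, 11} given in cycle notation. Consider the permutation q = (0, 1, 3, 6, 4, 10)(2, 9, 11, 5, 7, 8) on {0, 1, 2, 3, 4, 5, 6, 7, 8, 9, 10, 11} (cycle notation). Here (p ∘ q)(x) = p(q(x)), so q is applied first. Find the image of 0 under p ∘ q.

2

First apply q: q(0) = 1, then p(1) = 2. Thus (p ∘ q)(0) = 2.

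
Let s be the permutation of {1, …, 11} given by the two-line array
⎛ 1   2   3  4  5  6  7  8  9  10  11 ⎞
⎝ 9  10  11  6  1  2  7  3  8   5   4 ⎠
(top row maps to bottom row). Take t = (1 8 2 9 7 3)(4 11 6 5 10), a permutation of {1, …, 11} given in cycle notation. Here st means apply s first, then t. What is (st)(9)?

2

First apply s: s(9) = 8, then t(8) = 2. Thus (st)(9) = 2.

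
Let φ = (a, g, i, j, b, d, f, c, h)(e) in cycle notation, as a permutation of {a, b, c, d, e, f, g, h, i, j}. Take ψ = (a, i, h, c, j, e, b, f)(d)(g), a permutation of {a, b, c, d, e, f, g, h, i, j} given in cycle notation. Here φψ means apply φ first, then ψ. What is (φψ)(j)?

f

(φψ)(j) = ψ(φ(j)). φ(j) = b, then ψ(b) = f. So (φψ)(j) = f.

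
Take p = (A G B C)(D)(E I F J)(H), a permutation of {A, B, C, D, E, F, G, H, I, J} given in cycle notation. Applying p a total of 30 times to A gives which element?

A lies in the 4-cycle (A G B C).
Powers repeat with period 4 on this cycle, and 30 mod 4 = 2, so p^30(A) = p^2(A).
Advancing 2 steps from A: A → G → B.

B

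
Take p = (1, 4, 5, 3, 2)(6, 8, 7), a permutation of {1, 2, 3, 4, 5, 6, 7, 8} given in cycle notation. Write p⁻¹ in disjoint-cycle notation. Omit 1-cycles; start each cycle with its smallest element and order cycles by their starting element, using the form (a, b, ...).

If p sends a → b within a cycle, p⁻¹ sends b → a; equivalently, reverse each cycle.
After reversing and putting each cycle's least element first, p⁻¹ = (1, 2, 3, 5, 4)(6, 7, 8).

(1, 2, 3, 5, 4)(6, 7, 8)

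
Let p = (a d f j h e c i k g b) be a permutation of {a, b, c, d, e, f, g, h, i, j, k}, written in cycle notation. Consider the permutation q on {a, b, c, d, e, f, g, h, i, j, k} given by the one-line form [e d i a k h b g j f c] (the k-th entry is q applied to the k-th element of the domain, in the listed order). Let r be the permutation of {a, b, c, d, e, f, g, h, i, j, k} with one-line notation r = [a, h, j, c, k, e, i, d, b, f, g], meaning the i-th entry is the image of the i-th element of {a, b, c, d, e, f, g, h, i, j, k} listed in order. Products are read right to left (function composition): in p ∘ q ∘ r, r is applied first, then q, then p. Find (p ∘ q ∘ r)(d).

k

Apply the permutations in order: r(d) = c, then q(c) = i, then p(i) = k. So (p ∘ q ∘ r)(d) = k.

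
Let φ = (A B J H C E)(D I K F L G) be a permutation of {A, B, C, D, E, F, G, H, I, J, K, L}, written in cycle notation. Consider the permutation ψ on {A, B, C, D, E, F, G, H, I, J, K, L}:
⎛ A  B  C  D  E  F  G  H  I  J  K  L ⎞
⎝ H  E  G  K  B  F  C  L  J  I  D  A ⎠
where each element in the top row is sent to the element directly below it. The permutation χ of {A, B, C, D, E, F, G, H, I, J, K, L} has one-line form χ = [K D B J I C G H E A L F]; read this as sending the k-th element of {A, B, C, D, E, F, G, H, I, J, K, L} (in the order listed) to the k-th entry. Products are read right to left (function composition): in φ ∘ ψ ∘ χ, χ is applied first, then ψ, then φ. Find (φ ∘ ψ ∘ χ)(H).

Apply the permutations in order: χ(H) = H, then ψ(H) = L, then φ(L) = G. So (φ ∘ ψ ∘ χ)(H) = G.

G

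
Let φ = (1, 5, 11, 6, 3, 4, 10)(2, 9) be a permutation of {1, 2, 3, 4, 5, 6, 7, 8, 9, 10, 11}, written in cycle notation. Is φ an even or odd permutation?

odd

The cycle lengths are 7, 2, 1, 1.
A cycle is odd iff its length is even; φ has 1 even-length cycle, so sgn(φ) = (−1)^1 and φ is odd.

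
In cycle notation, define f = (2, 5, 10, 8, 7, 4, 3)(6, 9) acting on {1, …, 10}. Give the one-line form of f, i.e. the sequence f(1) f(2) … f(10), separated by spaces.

1 5 2 3 10 9 4 7 6 8

Image by image: 1→1, 2→5, 3→2, 4→3, 5→10, 6→9, 7→4, 8→7, 9→6, 10→8.
So the one-line form is 1 5 2 3 10 9 4 7 6 8.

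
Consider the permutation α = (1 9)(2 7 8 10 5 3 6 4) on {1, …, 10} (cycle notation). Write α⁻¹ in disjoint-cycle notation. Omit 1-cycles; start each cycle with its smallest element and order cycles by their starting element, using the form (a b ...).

(1 9)(2 4 6 3 5 10 8 7)

The inverse reverses each cycle.
Reversing each cycle of α and rotating so the smallest element leads gives (1 9)(2 4 6 3 5 10 8 7).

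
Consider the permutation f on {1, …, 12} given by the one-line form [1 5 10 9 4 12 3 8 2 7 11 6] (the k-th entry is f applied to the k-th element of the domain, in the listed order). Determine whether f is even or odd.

In disjoint-cycle form the cycle lengths are 4, 3, 2, 1, 1, 1.
A cycle of length ℓ contributes ℓ−1 transpositions, so f is a product of 3 + 2 + 1 = 6 transpositions — even.

even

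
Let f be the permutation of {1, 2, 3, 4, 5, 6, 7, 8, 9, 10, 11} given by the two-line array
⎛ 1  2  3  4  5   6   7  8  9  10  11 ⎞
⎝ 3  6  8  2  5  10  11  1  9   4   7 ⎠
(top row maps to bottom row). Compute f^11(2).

4

Tracing 2 → 6 → … returns to 2 after 4 steps, so 2 lies in a 4-cycle (2, 6, 10, 4).
Since the cycle has length 4, f^11 acts on it the same as f^3 (11 mod 4 = 3).
Stepping 3 places around the cycle: 2 → 6 → 10 → 4.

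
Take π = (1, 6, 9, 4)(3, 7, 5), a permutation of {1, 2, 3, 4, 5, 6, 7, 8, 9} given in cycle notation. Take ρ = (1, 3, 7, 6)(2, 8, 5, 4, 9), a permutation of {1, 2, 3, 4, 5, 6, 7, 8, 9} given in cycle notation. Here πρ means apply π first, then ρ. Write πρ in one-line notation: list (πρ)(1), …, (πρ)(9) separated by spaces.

1 8 6 3 7 2 4 5 9

(πρ)(x) = ρ(π(x)). Computing each image: ρ(π(1)) = ρ(6) = 1, ρ(π(2)) = ρ(2) = 8, ρ(π(3)) = ρ(7) = 6, ρ(π(4)) = ρ(1) = 3, ρ(π(5)) = ρ(3) = 7, ρ(π(6)) = ρ(9) = 2, ρ(π(7)) = ρ(5) = 4, ρ(π(8)) = ρ(8) = 5, ρ(π(9)) = ρ(4) = 9.
Hence πρ = [1 8 6 3 7 2 4 5 9].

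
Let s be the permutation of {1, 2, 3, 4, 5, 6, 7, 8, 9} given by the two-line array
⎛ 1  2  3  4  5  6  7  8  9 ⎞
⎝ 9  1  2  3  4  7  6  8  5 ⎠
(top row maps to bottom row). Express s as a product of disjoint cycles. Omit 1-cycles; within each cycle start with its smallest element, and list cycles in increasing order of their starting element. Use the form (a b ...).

Start at 1 and follow images: 1 → 9 → 5 → 4 → 3 → 2 → 1, giving the cycle (1 9 5 4 3 2).
Repeating from the next unused element and collecting all non-trivial cycles gives (1 9 5 4 3 2)(6 7).

(1 9 5 4 3 2)(6 7)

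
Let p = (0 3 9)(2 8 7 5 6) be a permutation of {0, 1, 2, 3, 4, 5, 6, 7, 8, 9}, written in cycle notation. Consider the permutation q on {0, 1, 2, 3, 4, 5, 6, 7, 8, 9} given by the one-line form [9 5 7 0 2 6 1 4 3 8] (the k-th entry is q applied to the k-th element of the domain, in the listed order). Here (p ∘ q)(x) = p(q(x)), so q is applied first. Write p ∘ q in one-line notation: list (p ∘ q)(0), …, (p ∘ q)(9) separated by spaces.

0 6 5 3 8 2 1 4 9 7

(p ∘ q)(x) = p(q(x)). Computing each image: p(q(0)) = p(9) = 0, p(q(1)) = p(5) = 6, p(q(2)) = p(7) = 5, p(q(3)) = p(0) = 3, p(q(4)) = p(2) = 8, p(q(5)) = p(6) = 2, p(q(6)) = p(1) = 1, p(q(7)) = p(4) = 4, p(q(8)) = p(3) = 9, p(q(9)) = p(8) = 7.
Hence p ∘ q = [0 6 5 3 8 2 1 4 9 7].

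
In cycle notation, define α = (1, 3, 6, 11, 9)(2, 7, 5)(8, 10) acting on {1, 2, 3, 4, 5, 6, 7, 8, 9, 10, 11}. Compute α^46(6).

11

6 lies in the 5-cycle (1, 3, 6, 11, 9).
Powers repeat with period 5 on this cycle, and 46 mod 5 = 1, so α^46(6) = α^1(6).
Stepping 1 place around the cycle: 6 → 11.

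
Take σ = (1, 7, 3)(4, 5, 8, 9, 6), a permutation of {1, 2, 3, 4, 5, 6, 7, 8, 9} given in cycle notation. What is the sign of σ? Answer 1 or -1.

The cycle lengths are 5, 3, 1.
A cycle of length ℓ contributes ℓ−1 transpositions, so σ is a product of 4 + 2 = 6 transpositions — even.

1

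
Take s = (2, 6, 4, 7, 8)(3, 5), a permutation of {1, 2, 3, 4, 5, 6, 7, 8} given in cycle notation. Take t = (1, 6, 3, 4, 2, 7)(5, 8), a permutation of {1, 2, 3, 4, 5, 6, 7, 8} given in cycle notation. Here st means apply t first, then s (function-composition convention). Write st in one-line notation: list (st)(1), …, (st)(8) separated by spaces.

4 8 7 6 2 5 1 3

(st)(x) = s(t(x)). Computing each image: s(t(1)) = s(6) = 4, s(t(2)) = s(7) = 8, s(t(3)) = s(4) = 7, s(t(4)) = s(2) = 6, s(t(5)) = s(8) = 2, s(t(6)) = s(3) = 5, s(t(7)) = s(1) = 1, s(t(8)) = s(5) = 3.
Hence st = [4 8 7 6 2 5 1 3].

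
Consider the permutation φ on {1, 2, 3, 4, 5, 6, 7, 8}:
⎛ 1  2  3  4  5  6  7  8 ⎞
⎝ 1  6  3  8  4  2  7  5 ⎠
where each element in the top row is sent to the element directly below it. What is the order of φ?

6

Decomposing into disjoint cycles gives cycle lengths 3, 2, 1, 1, 1.
The order is lcm(3, 2) = 6.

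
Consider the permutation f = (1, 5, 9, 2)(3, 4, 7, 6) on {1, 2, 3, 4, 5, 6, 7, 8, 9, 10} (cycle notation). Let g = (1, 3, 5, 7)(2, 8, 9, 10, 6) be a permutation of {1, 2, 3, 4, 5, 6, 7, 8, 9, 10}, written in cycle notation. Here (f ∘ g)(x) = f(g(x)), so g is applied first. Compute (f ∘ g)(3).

(f ∘ g)(3) = f(g(3)). g(3) = 5, then f(5) = 9. So (f ∘ g)(3) = 9.

9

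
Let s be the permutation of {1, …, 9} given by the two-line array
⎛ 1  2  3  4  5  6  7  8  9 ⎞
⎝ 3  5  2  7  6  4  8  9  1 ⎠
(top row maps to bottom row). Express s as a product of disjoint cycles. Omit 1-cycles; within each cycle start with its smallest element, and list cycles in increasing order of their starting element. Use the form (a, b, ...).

Start at 1 and follow images: 1 → 3 → 2 → 5 → 6 → 4 → 7 → 8 → 9 → 1, giving the cycle (1, 3, 2, 5, 6, 4, 7, 8, 9).
Continuing from each remaining unvisited element yields (1, 3, 2, 5, 6, 4, 7, 8, 9).

(1, 3, 2, 5, 6, 4, 7, 8, 9)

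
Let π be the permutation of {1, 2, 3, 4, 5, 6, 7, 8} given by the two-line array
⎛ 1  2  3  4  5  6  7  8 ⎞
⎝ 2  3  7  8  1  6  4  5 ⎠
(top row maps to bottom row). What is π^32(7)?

1

Tracing 7 → 4 → … returns to 7 after 7 steps, so 7 lies in a 7-cycle (1 2 3 7 4 8 5).
Powers repeat with period 7 on this cycle, and 32 mod 7 = 4, so π^32(7) = π^4(7).
Stepping 4 places around the cycle: 7 → 4 → 8 → 5 → 1.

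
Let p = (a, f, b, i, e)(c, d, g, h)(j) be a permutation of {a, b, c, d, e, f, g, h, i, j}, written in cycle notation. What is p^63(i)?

f

i lies in the 5-cycle (a, f, b, i, e).
Powers repeat with period 5 on this cycle, and 63 mod 5 = 3, so p^63(i) = p^3(i).
Advancing 3 steps from i: i → e → a → f.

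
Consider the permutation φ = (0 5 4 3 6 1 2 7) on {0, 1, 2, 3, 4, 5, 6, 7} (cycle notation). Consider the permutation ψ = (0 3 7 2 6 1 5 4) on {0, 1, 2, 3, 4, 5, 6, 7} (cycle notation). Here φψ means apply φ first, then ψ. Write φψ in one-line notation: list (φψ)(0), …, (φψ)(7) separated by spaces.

4 6 2 1 7 0 5 3

(φψ)(x) = ψ(φ(x)). Computing each image: ψ(φ(0)) = ψ(5) = 4, ψ(φ(1)) = ψ(2) = 6, ψ(φ(2)) = ψ(7) = 2, ψ(φ(3)) = ψ(6) = 1, ψ(φ(4)) = ψ(3) = 7, ψ(φ(5)) = ψ(4) = 0, ψ(φ(6)) = ψ(1) = 5, ψ(φ(7)) = ψ(0) = 3.
Hence φψ = [4 6 2 1 7 0 5 3].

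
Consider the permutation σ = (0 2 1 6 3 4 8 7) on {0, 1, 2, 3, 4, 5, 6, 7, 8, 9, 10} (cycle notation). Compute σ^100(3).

3 lies in the 8-cycle (0 2 1 6 3 4 8 7).
Since the cycle has length 8, σ^100 acts on it the same as σ^4 (100 mod 8 = 4).
Stepping 4 places around the cycle: 3 → 4 → 8 → 7 → 0.

0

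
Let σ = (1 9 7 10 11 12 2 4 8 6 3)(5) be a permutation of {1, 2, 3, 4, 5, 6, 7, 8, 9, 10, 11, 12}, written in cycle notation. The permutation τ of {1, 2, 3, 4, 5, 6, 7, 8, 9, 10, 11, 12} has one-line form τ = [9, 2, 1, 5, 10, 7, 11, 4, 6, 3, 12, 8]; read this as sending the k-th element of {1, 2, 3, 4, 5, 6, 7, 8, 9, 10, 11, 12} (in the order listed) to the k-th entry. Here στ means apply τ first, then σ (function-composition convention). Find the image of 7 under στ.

12

First apply τ: τ(7) = 11, then σ(11) = 12. Thus (στ)(7) = 12.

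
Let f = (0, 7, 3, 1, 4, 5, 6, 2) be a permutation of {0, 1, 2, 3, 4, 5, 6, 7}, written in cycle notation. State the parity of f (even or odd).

odd

The cycle lengths are 8.
A cycle is odd iff its length is even; f has 1 even-length cycle, so sgn(f) = (−1)^1 and f is odd.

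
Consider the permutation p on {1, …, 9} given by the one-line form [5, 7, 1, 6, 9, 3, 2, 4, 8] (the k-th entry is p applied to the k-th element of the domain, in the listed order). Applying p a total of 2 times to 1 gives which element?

9

Tracing 1 → 5 → … returns to 1 after 7 steps, so 1 lies in a 7-cycle (1, 5, 9, 8, 4, 6, 3).
Advancing 2 steps from 1: 1 → 5 → 9.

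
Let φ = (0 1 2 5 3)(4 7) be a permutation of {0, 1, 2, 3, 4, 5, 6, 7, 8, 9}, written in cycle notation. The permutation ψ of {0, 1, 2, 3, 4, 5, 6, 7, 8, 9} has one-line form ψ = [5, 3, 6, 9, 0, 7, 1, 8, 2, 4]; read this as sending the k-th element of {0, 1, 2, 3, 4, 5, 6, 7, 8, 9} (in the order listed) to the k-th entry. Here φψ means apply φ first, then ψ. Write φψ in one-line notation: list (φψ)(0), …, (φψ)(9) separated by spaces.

(φψ)(x) = ψ(φ(x)). Computing each image: ψ(φ(0)) = ψ(1) = 3, ψ(φ(1)) = ψ(2) = 6, ψ(φ(2)) = ψ(5) = 7, ψ(φ(3)) = ψ(0) = 5, ψ(φ(4)) = ψ(7) = 8, ψ(φ(5)) = ψ(3) = 9, ψ(φ(6)) = ψ(6) = 1, ψ(φ(7)) = ψ(4) = 0, ψ(φ(8)) = ψ(8) = 2, ψ(φ(9)) = ψ(9) = 4.
Hence φψ = [3 6 7 5 8 9 1 0 2 4].

3 6 7 5 8 9 1 0 2 4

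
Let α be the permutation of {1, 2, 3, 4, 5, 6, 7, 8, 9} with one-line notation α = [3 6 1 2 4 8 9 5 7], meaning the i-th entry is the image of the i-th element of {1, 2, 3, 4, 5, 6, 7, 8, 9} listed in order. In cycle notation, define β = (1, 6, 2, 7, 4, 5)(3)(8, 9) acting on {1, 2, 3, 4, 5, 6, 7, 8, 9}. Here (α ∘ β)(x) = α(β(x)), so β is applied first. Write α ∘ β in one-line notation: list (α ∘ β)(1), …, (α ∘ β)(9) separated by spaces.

(α ∘ β)(x) = α(β(x)). Computing each image: α(β(1)) = α(6) = 8, α(β(2)) = α(7) = 9, α(β(3)) = α(3) = 1, α(β(4)) = α(5) = 4, α(β(5)) = α(1) = 3, α(β(6)) = α(2) = 6, α(β(7)) = α(4) = 2, α(β(8)) = α(9) = 7, α(β(9)) = α(8) = 5.
Hence α ∘ β = [8 9 1 4 3 6 2 7 5].

8 9 1 4 3 6 2 7 5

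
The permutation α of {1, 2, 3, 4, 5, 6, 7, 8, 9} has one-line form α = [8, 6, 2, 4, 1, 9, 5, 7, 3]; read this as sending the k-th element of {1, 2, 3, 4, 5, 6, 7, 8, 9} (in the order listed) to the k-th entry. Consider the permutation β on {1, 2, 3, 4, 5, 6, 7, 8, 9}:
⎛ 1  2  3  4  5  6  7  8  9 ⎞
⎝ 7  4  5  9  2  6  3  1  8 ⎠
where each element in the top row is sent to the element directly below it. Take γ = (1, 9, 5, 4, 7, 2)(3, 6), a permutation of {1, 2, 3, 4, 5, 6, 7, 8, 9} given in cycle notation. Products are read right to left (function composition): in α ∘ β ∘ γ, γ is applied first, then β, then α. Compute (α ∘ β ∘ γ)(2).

5

Chase 2: γ(2) = 1; β(1) = 7; α(7) = 5. Hence (α ∘ β ∘ γ)(2) = 5.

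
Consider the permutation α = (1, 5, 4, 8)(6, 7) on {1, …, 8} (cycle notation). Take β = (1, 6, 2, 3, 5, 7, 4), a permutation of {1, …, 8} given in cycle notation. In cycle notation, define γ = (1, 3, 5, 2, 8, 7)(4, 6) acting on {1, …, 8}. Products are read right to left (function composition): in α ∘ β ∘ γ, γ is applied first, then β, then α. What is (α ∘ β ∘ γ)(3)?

6

Chase 3: γ(3) = 5; β(5) = 7; α(7) = 6. Hence (α ∘ β ∘ γ)(3) = 6.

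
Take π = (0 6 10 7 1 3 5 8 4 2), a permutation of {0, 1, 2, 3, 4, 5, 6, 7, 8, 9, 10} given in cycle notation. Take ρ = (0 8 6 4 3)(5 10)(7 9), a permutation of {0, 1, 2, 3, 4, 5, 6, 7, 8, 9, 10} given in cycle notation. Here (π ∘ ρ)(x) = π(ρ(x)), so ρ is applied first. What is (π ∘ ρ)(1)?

First apply ρ: ρ(1) = 1, then π(1) = 3. Thus (π ∘ ρ)(1) = 3.

3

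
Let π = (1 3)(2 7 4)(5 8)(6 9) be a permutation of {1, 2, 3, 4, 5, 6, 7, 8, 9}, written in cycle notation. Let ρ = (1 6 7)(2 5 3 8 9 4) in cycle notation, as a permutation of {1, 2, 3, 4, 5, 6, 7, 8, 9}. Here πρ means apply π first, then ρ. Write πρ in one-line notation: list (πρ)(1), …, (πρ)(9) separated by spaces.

For each element, apply π then ρ: 1 → 3 → 8; 2 → 7 → 1; 3 → 1 → 6; 4 → 2 → 5; 5 → 8 → 9; 6 → 9 → 4; 7 → 4 → 2; 8 → 5 → 3; 9 → 6 → 7.
Collecting the images, πρ = [8 1 6 5 9 4 2 3 7].

8 1 6 5 9 4 2 3 7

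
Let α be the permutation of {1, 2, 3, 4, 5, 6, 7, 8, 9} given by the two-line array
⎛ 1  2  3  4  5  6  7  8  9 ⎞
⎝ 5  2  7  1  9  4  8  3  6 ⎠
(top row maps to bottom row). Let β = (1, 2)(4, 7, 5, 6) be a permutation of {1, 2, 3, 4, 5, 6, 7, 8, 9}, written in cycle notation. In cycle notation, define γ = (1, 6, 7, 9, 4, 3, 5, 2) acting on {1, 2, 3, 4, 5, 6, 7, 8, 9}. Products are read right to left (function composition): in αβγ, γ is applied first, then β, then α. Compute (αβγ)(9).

Chase 9: γ(9) = 4; β(4) = 7; α(7) = 8. Hence (αβγ)(9) = 8.

8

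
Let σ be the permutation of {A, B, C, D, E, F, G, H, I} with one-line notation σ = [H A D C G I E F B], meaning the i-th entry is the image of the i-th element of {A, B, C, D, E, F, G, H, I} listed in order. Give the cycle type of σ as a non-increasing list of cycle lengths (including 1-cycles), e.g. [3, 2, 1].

The disjoint cycles are (A, H, F, I, B)(C, D)(E, G), with lengths 5, 2, 2 in non-increasing order.

[5, 2, 2]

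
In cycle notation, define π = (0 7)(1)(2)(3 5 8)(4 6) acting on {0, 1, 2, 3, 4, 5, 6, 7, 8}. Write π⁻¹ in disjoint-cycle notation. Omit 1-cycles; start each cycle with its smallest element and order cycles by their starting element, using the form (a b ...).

If π sends a → b within a cycle, π⁻¹ sends b → a; equivalently, reverse each cycle.
Reversing each cycle of π and rotating so the smallest element leads gives (0 7)(3 8 5)(4 6).

(0 7)(3 8 5)(4 6)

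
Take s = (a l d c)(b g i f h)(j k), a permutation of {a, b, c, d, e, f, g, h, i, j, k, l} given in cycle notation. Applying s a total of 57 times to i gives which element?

i lies in the 5-cycle (b g i f h).
Powers repeat with period 5 on this cycle, and 57 mod 5 = 2, so s^57(i) = s^2(i).
Advancing 2 steps from i: i → f → h.

h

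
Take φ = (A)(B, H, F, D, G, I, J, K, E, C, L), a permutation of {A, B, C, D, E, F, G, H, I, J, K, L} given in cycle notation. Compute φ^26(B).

G

B lies in the 11-cycle (B, H, F, D, G, I, J, K, E, C, L).
Since the cycle has length 11, φ^26 acts on it the same as φ^4 (26 mod 11 = 4).
Advancing 4 steps from B: B → H → F → D → G.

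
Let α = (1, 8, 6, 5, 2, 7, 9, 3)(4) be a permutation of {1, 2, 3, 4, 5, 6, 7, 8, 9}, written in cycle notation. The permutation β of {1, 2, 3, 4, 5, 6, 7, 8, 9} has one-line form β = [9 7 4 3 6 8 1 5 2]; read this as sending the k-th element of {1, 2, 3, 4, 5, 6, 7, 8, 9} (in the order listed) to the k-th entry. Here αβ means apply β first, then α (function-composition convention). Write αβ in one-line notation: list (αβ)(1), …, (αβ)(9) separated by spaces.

3 9 4 1 5 6 8 2 7

(αβ)(x) = α(β(x)). Computing each image: α(β(1)) = α(9) = 3, α(β(2)) = α(7) = 9, α(β(3)) = α(4) = 4, α(β(4)) = α(3) = 1, α(β(5)) = α(6) = 5, α(β(6)) = α(8) = 6, α(β(7)) = α(1) = 8, α(β(8)) = α(5) = 2, α(β(9)) = α(2) = 7.
Hence αβ = [3 9 4 1 5 6 8 2 7].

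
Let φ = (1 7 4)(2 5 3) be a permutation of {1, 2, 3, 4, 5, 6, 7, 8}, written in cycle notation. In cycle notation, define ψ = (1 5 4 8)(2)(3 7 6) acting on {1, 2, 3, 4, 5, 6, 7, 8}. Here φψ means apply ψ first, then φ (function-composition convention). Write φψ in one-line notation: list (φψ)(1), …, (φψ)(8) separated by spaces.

For each element, apply ψ then φ: 1 → 5 → 3; 2 → 2 → 5; 3 → 7 → 4; 4 → 8 → 8; 5 → 4 → 1; 6 → 3 → 2; 7 → 6 → 6; 8 → 1 → 7.
Collecting the images, φψ = [3 5 4 8 1 2 6 7].

3 5 4 8 1 2 6 7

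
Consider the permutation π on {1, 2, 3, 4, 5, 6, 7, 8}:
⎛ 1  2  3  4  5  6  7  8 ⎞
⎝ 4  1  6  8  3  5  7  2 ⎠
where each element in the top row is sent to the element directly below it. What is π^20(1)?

1

Tracing 1 → 4 → … returns to 1 after 4 steps, so 1 lies in a 4-cycle (1, 4, 8, 2).
Since the cycle has length 4, π^20 acts on it the same as π^0 (20 mod 4 = 0).
So π^20(1) = 1.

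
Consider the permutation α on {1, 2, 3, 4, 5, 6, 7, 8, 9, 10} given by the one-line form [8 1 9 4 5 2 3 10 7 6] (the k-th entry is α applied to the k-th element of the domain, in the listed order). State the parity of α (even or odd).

In disjoint-cycle form the cycle lengths are 5, 3, 1, 1.
A cycle of length ℓ contributes ℓ−1 transpositions, so α is a product of 4 + 2 = 6 transpositions — even.

even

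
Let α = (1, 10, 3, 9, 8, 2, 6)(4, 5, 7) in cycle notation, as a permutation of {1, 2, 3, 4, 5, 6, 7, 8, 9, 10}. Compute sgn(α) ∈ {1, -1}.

The cycle lengths are 7, 3.
A cycle is odd iff its length is even; α has 0 even-length cycles, so sgn(α) = (−1)^0 and α is even.

1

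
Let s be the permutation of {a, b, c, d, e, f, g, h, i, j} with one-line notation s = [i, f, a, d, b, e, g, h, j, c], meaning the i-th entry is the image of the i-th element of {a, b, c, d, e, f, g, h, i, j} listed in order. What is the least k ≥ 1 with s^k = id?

12

The disjoint-cycle form of s has cycle lengths 4, 3, 1, 1, 1.
Since disjoint cycles commute, ord(s) = lcm(4, 3) = 12.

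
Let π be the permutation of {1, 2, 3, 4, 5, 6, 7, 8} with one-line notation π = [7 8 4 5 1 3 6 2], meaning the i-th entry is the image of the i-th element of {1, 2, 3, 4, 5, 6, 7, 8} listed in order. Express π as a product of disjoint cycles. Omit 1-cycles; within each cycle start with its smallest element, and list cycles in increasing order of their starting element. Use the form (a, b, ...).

Start at 1 and follow images: 1 → 7 → 6 → 3 → 4 → 5 → 1, giving the cycle (1, 7, 6, 3, 4, 5).
Continuing from each remaining unvisited element yields (1, 7, 6, 3, 4, 5)(2, 8).

(1, 7, 6, 3, 4, 5)(2, 8)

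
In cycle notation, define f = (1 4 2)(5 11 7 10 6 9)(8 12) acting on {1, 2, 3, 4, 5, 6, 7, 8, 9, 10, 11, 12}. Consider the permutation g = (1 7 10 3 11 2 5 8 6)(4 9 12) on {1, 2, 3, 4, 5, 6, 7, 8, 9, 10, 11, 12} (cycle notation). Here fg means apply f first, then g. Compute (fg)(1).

9

(fg)(1) = g(f(1)). f(1) = 4, then g(4) = 9. So (fg)(1) = 9.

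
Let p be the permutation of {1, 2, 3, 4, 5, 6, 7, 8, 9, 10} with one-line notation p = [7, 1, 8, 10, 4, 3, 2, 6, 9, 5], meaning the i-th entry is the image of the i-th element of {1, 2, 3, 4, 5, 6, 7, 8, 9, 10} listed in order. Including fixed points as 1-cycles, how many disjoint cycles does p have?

4

The cycle decomposition is (1 7 2)(3 8 6)(4 10 5)(9), which has 4 cycles (counting 1-cycles).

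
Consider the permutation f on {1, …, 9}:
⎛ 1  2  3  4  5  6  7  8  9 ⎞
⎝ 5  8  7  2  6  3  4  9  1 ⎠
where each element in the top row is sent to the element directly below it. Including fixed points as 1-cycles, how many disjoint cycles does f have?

1

The cycle decomposition is (1, 5, 6, 3, 7, 4, 2, 8, 9), which has 1 cycle (counting 1-cycles).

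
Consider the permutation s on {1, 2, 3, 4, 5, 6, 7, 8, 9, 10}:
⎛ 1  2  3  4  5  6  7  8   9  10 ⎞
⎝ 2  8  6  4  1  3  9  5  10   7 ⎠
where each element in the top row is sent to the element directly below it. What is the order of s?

The disjoint-cycle form of s has cycle lengths 4, 3, 2, 1.
The order is lcm(4, 3, 2) = 12.

12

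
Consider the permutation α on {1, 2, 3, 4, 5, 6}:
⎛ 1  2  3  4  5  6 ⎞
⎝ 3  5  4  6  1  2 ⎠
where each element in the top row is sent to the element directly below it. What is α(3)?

4

The entry below 3 in the array is 4, so α(3) = 4.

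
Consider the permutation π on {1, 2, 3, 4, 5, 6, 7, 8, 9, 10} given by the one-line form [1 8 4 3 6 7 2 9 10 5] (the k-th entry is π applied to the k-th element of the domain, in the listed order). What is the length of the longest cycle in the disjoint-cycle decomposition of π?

Decomposing into disjoint cycles gives (2, 8, 9, 10, 5, 6, 7)(3, 4); the longest has length 7.

7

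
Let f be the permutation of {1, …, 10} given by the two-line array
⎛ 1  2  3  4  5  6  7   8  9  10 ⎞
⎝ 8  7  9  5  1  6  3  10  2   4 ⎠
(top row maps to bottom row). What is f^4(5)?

Tracing 5 → 1 → … returns to 5 after 5 steps, so 5 lies in a 5-cycle (1, 8, 10, 4, 5).
Stepping 4 places around the cycle: 5 → 1 → 8 → 10 → 4.

4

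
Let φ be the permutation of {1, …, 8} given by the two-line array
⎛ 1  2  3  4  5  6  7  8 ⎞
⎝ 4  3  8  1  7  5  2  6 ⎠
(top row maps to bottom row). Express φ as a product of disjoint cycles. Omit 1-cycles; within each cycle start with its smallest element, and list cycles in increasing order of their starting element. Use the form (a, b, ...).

Iterating φ from 1 gives 1 → 4 → 1; that is the 2-cycle (1, 4).
Continuing from each remaining unvisited element yields (1, 4)(2, 3, 8, 6, 5, 7).

(1, 4)(2, 3, 8, 6, 5, 7)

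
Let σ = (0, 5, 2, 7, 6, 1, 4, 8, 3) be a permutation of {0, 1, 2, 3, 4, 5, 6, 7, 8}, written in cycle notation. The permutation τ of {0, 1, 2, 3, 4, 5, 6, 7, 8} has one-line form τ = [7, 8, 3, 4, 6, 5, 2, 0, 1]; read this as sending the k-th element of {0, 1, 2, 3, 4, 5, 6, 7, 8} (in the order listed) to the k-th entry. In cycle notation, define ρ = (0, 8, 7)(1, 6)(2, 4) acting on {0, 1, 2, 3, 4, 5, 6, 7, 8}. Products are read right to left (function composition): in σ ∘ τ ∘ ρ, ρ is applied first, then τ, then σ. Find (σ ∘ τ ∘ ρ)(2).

1

Apply the permutations in order: ρ(2) = 4, then τ(4) = 6, then σ(6) = 1. So (σ ∘ τ ∘ ρ)(2) = 1.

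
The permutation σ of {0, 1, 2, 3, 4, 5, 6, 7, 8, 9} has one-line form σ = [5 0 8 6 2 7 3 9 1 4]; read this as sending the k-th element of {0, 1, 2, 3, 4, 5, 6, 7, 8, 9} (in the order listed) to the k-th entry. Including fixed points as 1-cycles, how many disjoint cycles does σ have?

2

The cycle decomposition is (0, 5, 7, 9, 4, 2, 8, 1)(3, 6), which has 2 cycles (counting 1-cycles).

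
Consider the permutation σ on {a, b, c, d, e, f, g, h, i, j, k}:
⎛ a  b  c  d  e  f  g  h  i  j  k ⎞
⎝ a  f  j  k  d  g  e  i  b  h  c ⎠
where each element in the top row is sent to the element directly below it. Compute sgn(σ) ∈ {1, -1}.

-1

In disjoint-cycle form the cycle lengths are 10, 1.
A cycle of length ℓ contributes ℓ−1 transpositions, so σ is a product of 9 transpositions — odd.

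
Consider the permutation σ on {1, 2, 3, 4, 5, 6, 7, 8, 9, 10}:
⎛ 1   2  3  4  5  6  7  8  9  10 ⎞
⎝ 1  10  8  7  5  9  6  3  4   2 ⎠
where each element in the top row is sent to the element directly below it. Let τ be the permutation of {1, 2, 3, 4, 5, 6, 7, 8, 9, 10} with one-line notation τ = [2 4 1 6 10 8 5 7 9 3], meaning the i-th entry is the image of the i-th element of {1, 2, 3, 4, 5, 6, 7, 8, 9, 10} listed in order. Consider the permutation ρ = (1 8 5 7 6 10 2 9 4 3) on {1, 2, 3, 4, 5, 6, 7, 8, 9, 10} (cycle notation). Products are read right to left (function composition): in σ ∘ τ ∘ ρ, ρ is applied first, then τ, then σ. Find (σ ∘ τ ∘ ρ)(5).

(σ ∘ τ ∘ ρ)(5) = σ(τ(ρ(5))). ρ(5) = 7, then τ(7) = 5, then σ(5) = 5, so the result is 5.

5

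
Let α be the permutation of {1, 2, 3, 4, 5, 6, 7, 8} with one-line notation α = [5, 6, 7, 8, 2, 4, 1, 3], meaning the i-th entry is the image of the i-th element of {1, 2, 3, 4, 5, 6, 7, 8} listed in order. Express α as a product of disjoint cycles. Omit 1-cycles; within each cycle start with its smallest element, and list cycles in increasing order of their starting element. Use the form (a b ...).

From 1: 1 → 5 → 2 → 6 → 4 → 8 → 3 → 7 → 1, closing the cycle (1 5 2 6 4 8 3 7).
Repeating from the next unused element and collecting all non-trivial cycles gives (1 5 2 6 4 8 3 7).

(1 5 2 6 4 8 3 7)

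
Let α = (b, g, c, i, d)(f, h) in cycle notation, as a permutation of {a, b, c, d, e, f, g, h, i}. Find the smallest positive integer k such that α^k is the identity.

10

The disjoint cycles have lengths 5, 2, 1, 1.
Since disjoint cycles commute, ord(α) = lcm(5, 2) = 10.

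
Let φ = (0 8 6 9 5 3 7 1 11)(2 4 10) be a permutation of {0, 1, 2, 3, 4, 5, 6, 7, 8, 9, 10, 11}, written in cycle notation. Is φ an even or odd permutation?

even

The cycle lengths are 9, 3.
A cycle is odd iff its length is even; φ has 0 even-length cycles, so sgn(φ) = (−1)^0 and φ is even.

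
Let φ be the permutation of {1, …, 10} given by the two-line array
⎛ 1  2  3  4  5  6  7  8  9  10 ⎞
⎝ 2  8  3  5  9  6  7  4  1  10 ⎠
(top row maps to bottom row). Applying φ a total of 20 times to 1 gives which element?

Tracing 1 → 2 → … returns to 1 after 6 steps, so 1 lies in a 6-cycle (1 2 8 4 5 9).
On a 6-cycle, φ^6 is the identity, so φ^20 = φ^2 there (20 ≡ 2 mod 6).
Advancing 2 steps from 1: 1 → 2 → 8.

8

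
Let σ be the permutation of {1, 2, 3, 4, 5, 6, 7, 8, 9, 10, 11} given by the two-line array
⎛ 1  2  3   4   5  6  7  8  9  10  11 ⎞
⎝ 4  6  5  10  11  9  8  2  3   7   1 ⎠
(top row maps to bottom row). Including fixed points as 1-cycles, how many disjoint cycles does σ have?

The cycle decomposition is (1 4 10 7 8 2 6 9 3 5 11), which has 1 cycle (counting 1-cycles).

1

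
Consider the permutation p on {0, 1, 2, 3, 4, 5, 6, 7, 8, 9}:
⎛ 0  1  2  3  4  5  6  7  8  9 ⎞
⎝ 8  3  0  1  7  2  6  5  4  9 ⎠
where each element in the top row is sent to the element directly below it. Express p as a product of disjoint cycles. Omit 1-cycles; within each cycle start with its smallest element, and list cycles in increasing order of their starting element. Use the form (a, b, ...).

Start at 0 and follow images: 0 → 8 → 4 → 7 → 5 → 2 → 0, giving the cycle (0, 8, 4, 7, 5, 2).
Repeating from the next unused element and collecting all non-trivial cycles gives (0, 8, 4, 7, 5, 2)(1, 3).

(0, 8, 4, 7, 5, 2)(1, 3)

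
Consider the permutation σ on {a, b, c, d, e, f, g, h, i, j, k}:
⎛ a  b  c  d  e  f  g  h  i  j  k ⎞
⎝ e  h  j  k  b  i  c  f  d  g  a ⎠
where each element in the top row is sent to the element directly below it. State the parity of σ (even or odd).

odd

In disjoint-cycle form the cycle lengths are 8, 3.
A cycle of length ℓ contributes ℓ−1 transpositions, so σ is a product of 7 + 2 = 9 transpositions — odd.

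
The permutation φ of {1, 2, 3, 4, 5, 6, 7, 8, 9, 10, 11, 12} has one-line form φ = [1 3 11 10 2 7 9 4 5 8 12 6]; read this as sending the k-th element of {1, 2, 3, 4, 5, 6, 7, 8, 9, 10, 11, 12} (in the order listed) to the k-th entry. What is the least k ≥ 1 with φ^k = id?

24

The disjoint-cycle form of φ has cycle lengths 8, 3, 1.
Since disjoint cycles commute, ord(φ) = lcm(8, 3) = 24.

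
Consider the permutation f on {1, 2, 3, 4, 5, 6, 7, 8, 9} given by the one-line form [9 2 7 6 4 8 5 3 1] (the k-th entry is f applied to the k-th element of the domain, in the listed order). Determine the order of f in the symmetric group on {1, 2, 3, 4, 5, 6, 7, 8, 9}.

6

The disjoint-cycle form of f has cycle lengths 6, 2, 1.
Since disjoint cycles commute, ord(f) = lcm(6, 2) = 6.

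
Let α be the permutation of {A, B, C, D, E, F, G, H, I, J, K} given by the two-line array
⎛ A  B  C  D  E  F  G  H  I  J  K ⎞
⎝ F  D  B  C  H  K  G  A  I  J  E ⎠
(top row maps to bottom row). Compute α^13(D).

Tracing D → C → … returns to D after 3 steps, so D lies in a 3-cycle (B, D, C).
Since the cycle has length 3, α^13 acts on it the same as α^1 (13 mod 3 = 1).
Stepping 1 place around the cycle: D → C.

C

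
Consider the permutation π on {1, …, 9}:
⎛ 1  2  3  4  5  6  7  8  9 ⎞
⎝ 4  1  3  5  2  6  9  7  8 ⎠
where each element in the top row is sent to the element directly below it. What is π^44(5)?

Tracing 5 → 2 → … returns to 5 after 4 steps, so 5 lies in a 4-cycle (1 4 5 2).
Powers repeat with period 4 on this cycle, and 44 mod 4 = 0, so π^44(5) = π^0(5).
So π^44(5) = 5.

5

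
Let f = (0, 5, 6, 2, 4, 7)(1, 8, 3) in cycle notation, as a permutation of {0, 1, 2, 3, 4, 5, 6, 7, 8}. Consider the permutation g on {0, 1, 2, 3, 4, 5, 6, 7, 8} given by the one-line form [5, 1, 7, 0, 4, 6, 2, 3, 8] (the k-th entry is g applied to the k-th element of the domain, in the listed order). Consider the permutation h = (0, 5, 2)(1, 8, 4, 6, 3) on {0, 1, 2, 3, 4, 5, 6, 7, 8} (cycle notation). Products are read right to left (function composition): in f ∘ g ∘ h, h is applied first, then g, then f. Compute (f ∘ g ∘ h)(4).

Chase 4: h(4) = 6; g(6) = 2; f(2) = 4. Hence (f ∘ g ∘ h)(4) = 4.

4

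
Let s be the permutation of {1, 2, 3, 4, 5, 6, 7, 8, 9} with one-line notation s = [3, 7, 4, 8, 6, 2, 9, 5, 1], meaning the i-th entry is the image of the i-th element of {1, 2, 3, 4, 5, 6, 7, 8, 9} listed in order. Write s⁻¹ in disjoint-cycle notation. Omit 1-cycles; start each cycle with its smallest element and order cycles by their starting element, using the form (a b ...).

(1 9 7 2 6 5 8 4 3)

First write s in disjoint cycles: (1 3 4 8 5 6 2 7 9).
Reversing each cycle (and rotating so the smallest element leads) gives s⁻¹ = (1 9 7 2 6 5 8 4 3).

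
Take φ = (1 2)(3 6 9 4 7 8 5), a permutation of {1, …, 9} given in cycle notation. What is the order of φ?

The disjoint cycles have lengths 7, 2.
The order is lcm(7, 2) = 14.

14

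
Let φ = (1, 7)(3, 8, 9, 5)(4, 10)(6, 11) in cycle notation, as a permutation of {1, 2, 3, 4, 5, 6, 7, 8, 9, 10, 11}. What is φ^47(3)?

3 lies in the 4-cycle (3, 8, 9, 5).
Powers repeat with period 4 on this cycle, and 47 mod 4 = 3, so φ^47(3) = φ^3(3).
Advancing 3 steps from 3: 3 → 8 → 9 → 5.

5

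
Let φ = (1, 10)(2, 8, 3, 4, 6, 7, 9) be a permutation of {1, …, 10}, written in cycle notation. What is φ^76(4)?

3

4 lies in the 7-cycle (2, 8, 3, 4, 6, 7, 9).
Powers repeat with period 7 on this cycle, and 76 mod 7 = 6, so φ^76(4) = φ^6(4).
Advancing 6 steps from 4: 4 → 6 → 7 → 9 → 2 → 8 → 3.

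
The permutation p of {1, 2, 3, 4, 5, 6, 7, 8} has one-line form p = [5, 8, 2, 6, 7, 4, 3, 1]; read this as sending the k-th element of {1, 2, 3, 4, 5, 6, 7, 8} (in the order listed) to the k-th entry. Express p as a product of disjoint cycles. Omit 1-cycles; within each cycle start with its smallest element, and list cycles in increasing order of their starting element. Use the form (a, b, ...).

(1, 5, 7, 3, 2, 8)(4, 6)

Iterating p from 1 gives 1 → 5 → 7 → 3 → 2 → 8 → 1; that is the 6-cycle (1, 5, 7, 3, 2, 8).
Repeating from the next unused element and collecting all non-trivial cycles gives (1, 5, 7, 3, 2, 8)(4, 6).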